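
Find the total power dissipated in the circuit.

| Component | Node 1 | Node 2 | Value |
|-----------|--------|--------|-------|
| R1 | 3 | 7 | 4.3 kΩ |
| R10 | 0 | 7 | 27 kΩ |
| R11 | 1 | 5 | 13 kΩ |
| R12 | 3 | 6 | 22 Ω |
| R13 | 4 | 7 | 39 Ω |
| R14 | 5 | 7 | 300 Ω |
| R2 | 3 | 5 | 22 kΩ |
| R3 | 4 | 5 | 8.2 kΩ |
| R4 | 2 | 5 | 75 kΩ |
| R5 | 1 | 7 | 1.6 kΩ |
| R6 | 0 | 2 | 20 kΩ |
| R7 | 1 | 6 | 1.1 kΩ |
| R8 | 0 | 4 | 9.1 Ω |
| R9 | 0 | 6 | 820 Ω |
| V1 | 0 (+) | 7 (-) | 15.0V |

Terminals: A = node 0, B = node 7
Nodal analysis, taking node 7 as the 0 V reference.
Source V1 fixes V_0 = 15 V.
KCL at each unknown node (sum of currents leaving = 0; resistances in Ω):
  Node 1: (V_1 - 0)/1600 + (V_1 - V_6)/1100 + (V_1 - V_5)/13000 = 0
  Node 2: (V_2 - V_5)/75000 + (V_2 - 15)/20000 = 0
  Node 3: (V_3 - 0)/4300 + (V_3 - V_5)/22000 + (V_3 - V_6)/22 = 0
  Node 4: (V_4 - V_5)/8200 + (V_4 - 15)/9.1 + (V_4 - 0)/39 = 0
  Node 5: (V_5 - V_3)/22000 + (V_5 - V_4)/8200 + (V_5 - V_2)/75000 + (V_5 - V_1)/13000 + (V_5 - 0)/300 = 0
  Node 6: (V_6 - V_1)/1100 + (V_6 - 15)/820 + (V_6 - V_3)/22 = 0
Collecting terms (coefficients in siemens):
  0.001611·V_1 - 0.00007692·V_5 - 0.0009091·V_6 = 0
  0.00006333·V_2 - 0.00001333·V_5 = 0.00075
  0.04573·V_3 - 0.00004545·V_5 - 0.04545·V_6 = 0
  0.1357·V_4 - 0.000122·V_5 = 1.648
  0.003591·V_5 - 0.00007692·V_1 - 0.00001333·V_2 - 0.00004545·V_3 - 0.000122·V_4 = 0
  0.04758·V_6 - 0.0009091·V_1 - 0.04545·V_3 = 0.01829
Solving these 6 simultaneous equations (Gaussian elimination) gives:
  V_1 = 5.508 V, V_2 = 11.99 V, V_3 = 9.643 V, V_4 = 12.15 V
  V_5 = 0.6972 V, V_6 = 9.701 V
Power in each resistor, P = (ΔV)²/R:
  P_R1 = (9.643 - 0)²/4300 = 0.02163 W
  P_R2 = (9.643 - 0.6972)²/22000 = 0.003638 W
  P_R3 = (12.15 - 0.6972)²/8200 = 0.016 W
  P_R4 = (11.99 - 0.6972)²/75000 = 0.0017 W
  P_R5 = (5.508 - 0)²/1600 = 0.01896 W
  P_R6 = (15 - 11.99)²/20000 = 0.0004533 W
  P_R7 = (5.508 - 9.701)²/1100 = 0.01599 W
  P_R8 = (15 - 12.15)²/9.1 = 0.8914 W
  P_R9 = (15 - 9.701)²/820 = 0.03424 W
  P_R10 = (15 - 0)²/27000 = 0.008333 W
  P_R11 = (5.508 - 0.6972)²/13000 = 0.00178 W
  P_R12 = (9.643 - 9.701)²/22 = 0.0001544 W
  P_R13 = (12.15 - 0)²/39 = 3.786 W
  P_R14 = (0.6972 - 0)²/300 = 0.00162 W
P_total = P_R1 + P_R2 + P_R3 + P_R4 + P_R5 + P_R6 + P_R7 + P_R8 + P_R9 + P_R10 + P_R11 + P_R12 + P_R13 + P_R14 = 4.802 W

Final answer: 4.802 W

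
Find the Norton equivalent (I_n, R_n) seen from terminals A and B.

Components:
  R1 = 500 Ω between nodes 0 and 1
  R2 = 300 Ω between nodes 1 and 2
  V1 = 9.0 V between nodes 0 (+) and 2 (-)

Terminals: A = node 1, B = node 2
Find the Thévenin equivalent first; then I_n = V_th/R_th and R_n = R_th.
Step 1 — V_th is the open-circuit voltage V_A - V_B (nothing connected across the terminals).
Nodal analysis, taking node 2 as the 0 V reference.
Source V1 fixes V_0 = 9 V.
KCL at each unknown node (sum of currents leaving = 0; resistances in Ω):
  Node 1: (V_1 - 9)/500 + (V_1 - 0)/300 = 0
Collecting terms: 0.005333 × V_1 = 0.018  =>  V_1 = 3.375 V
V_th = V_1 - V_2 = 3.375 - 0 = 3.375 V
Step 2 — R_th: zero the source — replace V1 by a short circuit (node 2 merges into node 0) — and find the resistance seen between A (node 1) and B (node 0).
Reduce the network between node 1 (A) and node 0 (B) by series/parallel combination:
  Rp1 = R1 ‖ R2 (parallel, both between nodes 0 and 1) = 1/(1/500 + 1/300) = 187.5 Ω
R_th = 187.5 Ω
I_n = V_th/R_th = 3.375/187.5 = 0.018 A, and R_n = R_th = 187.5 Ω

Final answer: I_n = 0.018 A, R_n = 187.5 Ω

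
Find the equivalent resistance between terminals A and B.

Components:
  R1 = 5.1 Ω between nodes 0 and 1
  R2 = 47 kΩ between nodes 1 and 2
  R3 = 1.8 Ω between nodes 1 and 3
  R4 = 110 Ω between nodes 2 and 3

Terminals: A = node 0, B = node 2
Reduce the network between node 0 (A) and node 2 (B) by series/parallel combination:
  Rs1 = R3 + R4 (series, joined only at node 3) = 1.8 + 110 = 111.8 Ω
  Rp1 = R2 ‖ Rs1 (parallel, both between nodes 1 and 2) = 1/(1/47000 + 1/111.8) = 111.5 Ω
  Rs2 = R1 + Rp1 (series, joined only at node 1) = 5.1 + 111.5 = 116.6 Ω
R_eq = 116.6 Ω

Final answer: 116.6 Ω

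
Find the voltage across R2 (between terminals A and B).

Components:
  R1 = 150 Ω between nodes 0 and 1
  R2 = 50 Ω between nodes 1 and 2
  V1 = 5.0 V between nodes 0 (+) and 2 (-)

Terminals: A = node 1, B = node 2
R1 and R2 are in series across V1 (node 0 → node 1 → node 2), and the output A–B is taken across R2, so this is a voltage divider.
Series current: I = V1/(R1 + R2) = 5/(150 + 50) = 5/200 = 0.025 A
V_R2 = I × R2 = V1 × R2/(R1 + R2) = 5 × 50/200 = 1.25 V

Final answer: 1.25 V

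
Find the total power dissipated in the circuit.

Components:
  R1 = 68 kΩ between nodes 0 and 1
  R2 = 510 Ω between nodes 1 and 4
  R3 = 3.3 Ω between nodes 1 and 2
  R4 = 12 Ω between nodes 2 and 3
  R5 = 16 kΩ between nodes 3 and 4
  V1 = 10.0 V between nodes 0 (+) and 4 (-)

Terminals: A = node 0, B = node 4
Nodal analysis, taking node 4 as the 0 V reference.
Source V1 fixes V_0 = 10 V.
KCL at each unknown node (sum of currents leaving = 0; resistances in Ω):
  Node 1: (V_1 - 10)/68000 + (V_1 - 0)/510 + (V_1 - V_2)/3.3 = 0
  Node 2: (V_2 - V_1)/3.3 + (V_2 - V_3)/12 = 0
  Node 3: (V_3 - V_2)/12 + (V_3 - 0)/16000 = 0
Collecting terms (coefficients in siemens):
  0.305·V_1 - 0.303·V_2 = 0.0001471
  0.3864·V_2 - 0.303·V_1 - 0.08333·V_3 = 0
  0.0834·V_3 - 0.08333·V_2 = 0
Solving these 3 simultaneous equations (Gaussian elimination) gives:
  V_1 = 0.07216 V, V_2 = 0.07215 V, V_3 = 0.07209 V
Power in each resistor, P = (ΔV)²/R:
  P_R1 = (10 - 0.07216)²/68000 = 0.001449 W
  P_R2 = (0.07216 - 0)²/510 = 0.00001021 W
  P_R3 = (0.07216 - 0.07215)²/3.3 = 0.000000000067 W
  P_R4 = (0.07215 - 0.07209)²/12 = 0.0000000002436 W
  P_R5 = (0.07209 - 0)²/16000 = 0.0000003248 W
P_total = P_R1 + P_R2 + P_R3 + P_R4 + P_R5 = 0.00146 W

Final answer: 0.00146 W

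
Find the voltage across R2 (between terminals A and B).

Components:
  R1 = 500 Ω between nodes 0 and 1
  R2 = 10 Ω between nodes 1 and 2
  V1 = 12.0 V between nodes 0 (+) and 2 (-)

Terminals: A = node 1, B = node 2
R1 and R2 are in series across V1 (node 0 → node 1 → node 2), and the output A–B is taken across R2, so this is a voltage divider.
Series current: I = V1/(R1 + R2) = 12/(500 + 10) = 12/510 = 0.02353 A
V_R2 = I × R2 = V1 × R2/(R1 + R2) = 12 × 10/510 = 0.2353 V

Final answer: 0.2353 V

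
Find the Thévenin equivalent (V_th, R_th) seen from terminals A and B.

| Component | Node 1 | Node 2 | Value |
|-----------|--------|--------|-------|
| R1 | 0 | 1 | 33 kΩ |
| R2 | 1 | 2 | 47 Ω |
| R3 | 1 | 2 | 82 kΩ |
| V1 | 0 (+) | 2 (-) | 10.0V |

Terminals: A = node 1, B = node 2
Step 1 — V_th is the open-circuit voltage V_A - V_B (nothing connected across the terminals).
Nodal analysis, taking node 2 as the 0 V reference.
Source V1 fixes V_0 = 10 V.
KCL at each unknown node (sum of currents leaving = 0; resistances in Ω):
  Node 1: (V_1 - 10)/33000 + (V_1 - 0)/47 + (V_1 - 0)/82000 = 0
Collecting terms: 0.02132 × V_1 = 0.000303  =>  V_1 = 0.01421 V
V_th = V_1 - V_2 = 0.01421 - 0 = 0.01421 V
Step 2 — R_th: zero the source — replace V1 by a short circuit (node 2 merges into node 0) — and find the resistance seen between A (node 1) and B (node 0).
Reduce the network between node 1 (A) and node 0 (B) by series/parallel combination:
  Rp1 = R1 ‖ R2 ‖ R3 (parallel, all between nodes 0 and 1) = 1/(1/33000 + 1/47 + 1/82000) = 46.91 Ω
R_th = 46.91 Ω

Final answer: V_th = 0.01421 V, R_th = 46.91 Ω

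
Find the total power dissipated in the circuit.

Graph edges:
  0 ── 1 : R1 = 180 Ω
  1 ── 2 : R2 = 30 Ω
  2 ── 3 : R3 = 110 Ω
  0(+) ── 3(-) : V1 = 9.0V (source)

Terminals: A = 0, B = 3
Nodal analysis, taking node 3 as the 0 V reference.
Source V1 fixes V_0 = 9 V.
KCL at each unknown node (sum of currents leaving = 0; resistances in Ω):
  Node 1: (V_1 - 9)/180 + (V_1 - V_2)/30 = 0
  Node 2: (V_2 - V_1)/30 + (V_2 - 0)/110 = 0
Collecting terms (coefficients in siemens):
  0.03889·V_1 - 0.03333·V_2 = 0.05
  0.04242·V_2 - 0.03333·V_1 = 0
Determinant D = (0.03889)(0.04242) - (-0.03333)(-0.03333) = 0.0005387
V_1 = [(0.05)(0.04242) - (-0.03333)(0)]/D = 3.938 V
V_2 = [(0.03889)(0) - (0.05)(-0.03333)]/D = 3.094 V
Power in each resistor, P = (ΔV)²/R:
  P_R1 = (9 - 3.938)²/180 = 0.1424 W
  P_R2 = (3.938 - 3.094)²/30 = 0.02373 W
  P_R3 = (3.094 - 0)²/110 = 0.08701 W
P_total = P_R1 + P_R2 + P_R3 = 0.2531 W

Final answer: 0.2531 W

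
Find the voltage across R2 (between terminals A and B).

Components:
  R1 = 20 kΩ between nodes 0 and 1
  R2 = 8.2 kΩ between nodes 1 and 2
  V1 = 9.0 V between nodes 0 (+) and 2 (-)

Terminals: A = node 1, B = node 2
R1 and R2 are in series across V1 (node 0 → node 1 → node 2), and the output A–B is taken across R2, so this is a voltage divider.
Series current: I = V1/(R1 + R2) = 9/(20000 + 8200) = 9/28200 = 0.0003191 A
V_R2 = I × R2 = V1 × R2/(R1 + R2) = 9 × 8200/28200 = 2.617 V

Final answer: 2.617 V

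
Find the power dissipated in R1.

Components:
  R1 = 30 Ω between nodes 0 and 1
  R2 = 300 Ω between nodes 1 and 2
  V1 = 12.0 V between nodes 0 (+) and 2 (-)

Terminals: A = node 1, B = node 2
Nodal analysis, taking node 2 as the 0 V reference.
Source V1 fixes V_0 = 12 V.
KCL at each unknown node (sum of currents leaving = 0; resistances in Ω):
  Node 1: (V_1 - 12)/30 + (V_1 - 0)/300 = 0
Collecting terms: 0.03667 × V_1 = 0.4  =>  V_1 = 10.91 V
I_R1 = (V_0 - V_1)/R1 = (12 - 10.91)/30 = 0.03636 A
P_R1 = I_R1² × R1 = (0.03636)² × 30 = 0.03967 W

Final answer: 0.03967 W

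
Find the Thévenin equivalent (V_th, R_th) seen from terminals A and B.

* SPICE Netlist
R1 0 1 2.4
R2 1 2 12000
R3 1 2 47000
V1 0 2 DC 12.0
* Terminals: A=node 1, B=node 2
Step 1 — V_th is the open-circuit voltage V_A - V_B (nothing connected across the terminals).
Nodal analysis, taking node 2 as the 0 V reference.
Source V1 fixes V_0 = 12 V.
KCL at each unknown node (sum of currents leaving = 0; resistances in Ω):
  Node 1: (V_1 - 12)/2.4 + (V_1 - 0)/12000 + (V_1 - 0)/47000 = 0
Collecting terms: 0.4168 × V_1 = 5  =>  V_1 = 12 V
V_th = V_1 - V_2 = 12 - 0 = 12 V
Step 2 — R_th: zero the source — replace V1 by a short circuit (node 2 merges into node 0) — and find the resistance seen between A (node 1) and B (node 0).
Reduce the network between node 1 (A) and node 0 (B) by series/parallel combination:
  Rp1 = R1 ‖ R2 ‖ R3 (parallel, all between nodes 0 and 1) = 1/(1/2.4 + 1/12000 + 1/47000) = 2.399 Ω
R_th = 2.399 Ω

Final answer: V_th = 12 V, R_th = 2.399 Ω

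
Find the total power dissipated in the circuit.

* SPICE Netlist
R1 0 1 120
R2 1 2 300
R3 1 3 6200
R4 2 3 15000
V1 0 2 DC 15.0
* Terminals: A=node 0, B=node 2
Nodal analysis, taking node 2 as the 0 V reference.
Source V1 fixes V_0 = 15 V.
KCL at each unknown node (sum of currents leaving = 0; resistances in Ω):
  Node 1: (V_1 - 15)/120 + (V_1 - 0)/300 + (V_1 - V_3)/6200 = 0
  Node 3: (V_3 - V_1)/6200 + (V_3 - 0)/15000 = 0
Collecting terms (coefficients in siemens):
  0.01183·V_1 - 0.0001613·V_3 = 0.125
  0.000228·V_3 - 0.0001613·V_1 = 0
Determinant D = (0.01183)(0.000228) - (-0.0001613)(-0.0001613) = 0.00000267
V_1 = [(0.125)(0.000228) - (-0.0001613)(0)]/D = 10.67 V
V_3 = [(0.01183)(0) - (0.125)(-0.0001613)]/D = 7.55 V
Power in each resistor, P = (ΔV)²/R:
  P_R1 = (15 - 10.67)²/120 = 0.1562 W
  P_R2 = (10.67 - 0)²/300 = 0.3796 W
  P_R3 = (10.67 - 7.55)²/6200 = 0.001571 W
  P_R4 = (0 - 7.55)²/15000 = 0.003801 W
P_total = P_R1 + P_R2 + P_R3 + P_R4 = 0.5411 W

Final answer: 0.5411 W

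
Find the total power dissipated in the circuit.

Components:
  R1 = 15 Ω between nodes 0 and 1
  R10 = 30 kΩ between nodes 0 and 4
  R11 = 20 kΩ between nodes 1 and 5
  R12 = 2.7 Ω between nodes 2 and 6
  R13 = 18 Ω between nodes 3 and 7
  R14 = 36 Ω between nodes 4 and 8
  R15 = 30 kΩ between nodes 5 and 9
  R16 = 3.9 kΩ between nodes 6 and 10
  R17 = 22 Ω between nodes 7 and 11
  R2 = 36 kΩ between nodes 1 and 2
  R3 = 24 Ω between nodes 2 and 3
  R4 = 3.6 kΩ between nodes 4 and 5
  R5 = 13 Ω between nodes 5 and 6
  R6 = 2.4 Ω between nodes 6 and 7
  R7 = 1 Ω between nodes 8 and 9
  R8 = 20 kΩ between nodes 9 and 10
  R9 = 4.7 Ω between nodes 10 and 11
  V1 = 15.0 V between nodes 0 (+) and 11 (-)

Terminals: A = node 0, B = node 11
Nodal analysis, taking node 11 as the 0 V reference.
Source V1 fixes V_0 = 15 V.
KCL at each unknown node (sum of currents leaving = 0; resistances in Ω):
  Node 1: (V_1 - 15)/15 + (V_1 - V_2)/36000 + (V_1 - V_5)/20000 = 0
  Node 2: (V_2 - V_1)/36000 + (V_2 - V_3)/24 + (V_2 - V_6)/2.7 = 0
  Node 3: (V_3 - V_2)/24 + (V_3 - V_7)/18 = 0
  Node 4: (V_4 - V_5)/3600 + (V_4 - 15)/30000 + (V_4 - V_8)/36 = 0
  Node 5: (V_5 - V_4)/3600 + (V_5 - V_6)/13 + (V_5 - V_1)/20000 + (V_5 - V_9)/30000 = 0
  Node 6: (V_6 - V_5)/13 + (V_6 - V_7)/2.4 + (V_6 - V_2)/2.7 + (V_6 - V_10)/3900 = 0
  Node 7: (V_7 - V_6)/2.4 + (V_7 - V_3)/18 + (V_7 - 0)/22 = 0
  Node 8: (V_8 - V_9)/1 + (V_8 - V_4)/36 = 0
  Node 9: (V_9 - V_8)/1 + (V_9 - V_10)/20000 + (V_9 - V_5)/30000 = 0
  Node 10: (V_10 - V_9)/20000 + (V_10 - 0)/4.7 + (V_10 - V_6)/3900 = 0
Collecting terms (coefficients in siemens):
  0.06674·V_1 - 0.00002778·V_2 - 0.00005·V_5 = 1
  0.4121·V_2 - 0.00002778·V_1 - 0.04167·V_3 - 0.3704·V_6 = 0
  0.09722·V_3 - 0.04167·V_2 - 0.05556·V_7 = 0
  0.02809·V_4 - 0.0002778·V_5 - 0.02778·V_8 = 0.0005
  0.07728·V_5 - 0.00005·V_1 - 0.0002778·V_4 - 0.07692·V_6 - 0.00003333·V_9 = 0
  0.8642·V_6 - 0.3704·V_2 - 0.07692·V_5 - 0.4167·V_7 - 0.0002564·V_10 = 0
  0.5177·V_7 - 0.05556·V_3 - 0.4167·V_6 = 0
  1.028·V_8 - 0.02778·V_4 - 1·V_9 = 0
  1·V_9 - 0.00003333·V_5 - 1·V_8 - 0.00005·V_10 = 0
  0.2131·V_10 - 0.0002564·V_6 - 0.00005·V_9 = 0
Solving these 10 simultaneous equations (Gaussian elimination) gives:
  V_1 = 14.98 V, V_2 = 0.03825 V, V_3 = 0.03579 V, V_4 = 1.31 V
  V_5 = 0.0522 V, V_6 = 0.03741 V, V_7 = 0.03395 V, V_8 = 1.306 V
  V_9 = 1.306 V, V_10 = 0.0003514 V
Power in each resistor, P = (ΔV)²/R:
  P_R1 = (15 - 14.98)²/15 = 0.00002024 W
  P_R2 = (14.98 - 0.03825)²/36000 = 0.006204 W
  P_R3 = (0.03825 - 0.03579)²/24 = 0.0000002518 W
  P_R4 = (1.31 - 0.0522)²/3600 = 0.0004392 W
  P_R5 = (0.0522 - 0.03741)²/13 = 0.00001682 W
  P_R6 = (0.03741 - 0.03395)²/2.4 = 0.000004982 W
  P_R7 = (1.306 - 1.306)²/1 = 0.00000001146 W
  P_R8 = (1.306 - 0.0003514)²/20000 = 0.0000852 W
  P_R9 = (0.0003514 - 0)²/4.7 = 0.00000002627 W
  P_R10 = (15 - 1.31)²/30000 = 0.006248 W
  P_R11 = (14.98 - 0.0522)²/20000 = 0.01115 W
  P_R12 = (0.03825 - 0.03741)²/2.7 = 0.000000264 W
  P_R13 = (0.03579 - 0.03395)²/18 = 0.0000001889 W
  P_R14 = (1.31 - 1.306)²/36 = 0.0000004126 W
  P_R15 = (0.0522 - 1.306)²/30000 = 0.00005238 W
  P_R16 = (0.03741 - 0.0003514)²/3900 = 0.0000003521 W
  P_R17 = (0.03395 - 0)²/22 = 0.00005239 W
P_total = P_R1 + P_R2 + P_R3 + P_R4 + P_R5 + P_R6 + P_R7 + P_R8 + P_R9 + P_R10 + P_R11 + P_R12 + P_R13 + P_R14 + P_R15 + P_R16 + P_R17 = 0.02427 W

Final answer: 0.02427 W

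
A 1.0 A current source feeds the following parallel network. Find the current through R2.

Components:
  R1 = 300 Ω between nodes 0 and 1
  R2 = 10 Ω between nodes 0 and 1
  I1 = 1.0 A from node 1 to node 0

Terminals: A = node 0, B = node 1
All resistors sit directly between nodes 0 and 1, so they are in parallel and share one voltage V; the full source current 1 A splits among them.
1/R_par = 1/300 + 1/10 = 0.1033 S  =>  R_par = 9.677 Ω
V = I × R_par = 1 × 9.677 = 9.677 V
I_R2 = V/R2 = 9.677/10 = 0.9677 A

Final answer: 0.9677 A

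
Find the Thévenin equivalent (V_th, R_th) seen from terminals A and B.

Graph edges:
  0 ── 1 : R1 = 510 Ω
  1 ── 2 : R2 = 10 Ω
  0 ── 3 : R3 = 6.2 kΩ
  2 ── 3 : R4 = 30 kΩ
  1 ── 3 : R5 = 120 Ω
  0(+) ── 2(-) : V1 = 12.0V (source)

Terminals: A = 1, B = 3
Step 1 — V_th is the open-circuit voltage V_A - V_B (nothing connected across the terminals).
Nodal analysis, taking node 2 as the 0 V reference.
Source V1 fixes V_0 = 12 V.
KCL at each unknown node (sum of currents leaving = 0; resistances in Ω):
  Node 1: (V_1 - 12)/510 + (V_1 - 0)/10 + (V_1 - V_3)/120 = 0
  Node 3: (V_3 - 12)/6200 + (V_3 - 0)/30000 + (V_3 - V_1)/120 = 0
Collecting terms (coefficients in siemens):
  0.1103·V_1 - 0.008333·V_3 = 0.02353
  0.008528·V_3 - 0.008333·V_1 = 0.001935
Determinant D = (0.1103)(0.008528) - (-0.008333)(-0.008333) = 0.0008711
V_1 = [(0.02353)(0.008528) - (-0.008333)(0.001935)]/D = 0.2489 V
V_3 = [(0.1103)(0.001935) - (0.02353)(-0.008333)]/D = 0.4701 V
V_th = V_1 - V_3 = 0.2489 - 0.4701 = -0.2213 V
Step 2 — R_th: zero the source — replace V1 by a short circuit (node 2 merges into node 0) — and find the resistance seen between A (node 1) and B (node 3).
Reduce the network between node 1 (A) and node 3 (B) by series/parallel combination:
  Rp1 = R1 ‖ R2 (parallel, both between nodes 0 and 1) = 1/(1/510 + 1/10) = 9.808 Ω
  Rp2 = R3 ‖ R4 (parallel, both between nodes 0 and 3) = 1/(1/6200 + 1/30000) = 5138 Ω
  Rs1 = Rp1 + Rp2 (series, joined only at node 0) = 9.808 + 5138 = 5148 Ω
  Rp3 = R5 ‖ Rs1 (parallel, both between nodes 1 and 3) = 1/(1/120 + 1/5148) = 117.3 Ω
R_th = 117.3 Ω

Final answer: V_th = -0.2213 V, R_th = 117.3 Ω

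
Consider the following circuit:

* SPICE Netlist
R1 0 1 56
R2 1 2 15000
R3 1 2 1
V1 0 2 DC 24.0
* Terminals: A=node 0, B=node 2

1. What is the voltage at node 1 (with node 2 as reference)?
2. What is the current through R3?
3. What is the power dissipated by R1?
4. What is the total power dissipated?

Nodal analysis, taking node 2 as the 0 V reference.
Source V1 fixes V_0 = 24 V.
KCL at each unknown node (sum of currents leaving = 0; resistances in Ω):
  Node 1: (V_1 - 24)/56 + (V_1 - 0)/15000 + (V_1 - 0)/1 = 0
Collecting terms: 1.018 × V_1 = 0.4286  =>  V_1 = 0.421 V
Part 1:
  Read off the nodal solution: V_1 = 0.421 V
Part 2:
  I_R3 = (V_1 - V_2)/R3 = (0.421 - 0)/1 = 0.421 A
  Magnitude: I_R3 = 0.421 A
Part 3:
  I_R1 = (V_0 - V_1)/R1 = (24 - 0.421)/56 = 0.4211 A
  P_R1 = I_R1² × R1 = (0.4211)² × 56 = 9.928 W
Part 4:
  Power in each resistor, P = (ΔV)²/R:
    P_R1 = (24 - 0.421)²/56 = 9.928 W
    P_R2 = (0.421 - 0)²/15000 = 0.00001182 W
    P_R3 = (0.421 - 0)²/1 = 0.1773 W
  P_total = P_R1 + P_R2 + P_R3 = 10.11 W

Final answers:
1. V_1 = 0.421 V
2. I_R3 = 0.421 A
3. P_R1 = 9.928 W
4. P_total = 10.11 W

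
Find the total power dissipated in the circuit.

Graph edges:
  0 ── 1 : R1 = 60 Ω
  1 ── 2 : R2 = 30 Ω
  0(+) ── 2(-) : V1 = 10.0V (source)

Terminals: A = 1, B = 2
Nodal analysis, taking node 2 as the 0 V reference.
Source V1 fixes V_0 = 10 V.
KCL at each unknown node (sum of currents leaving = 0; resistances in Ω):
  Node 1: (V_1 - 10)/60 + (V_1 - 0)/30 = 0
Collecting terms: 0.05 × V_1 = 0.1667  =>  V_1 = 3.333 V
Power in each resistor, P = (ΔV)²/R:
  P_R1 = (10 - 3.333)²/60 = 0.7407 W
  P_R2 = (3.333 - 0)²/30 = 0.3704 W
P_total = P_R1 + P_R2 = 1.111 W

Final answer: 1.111 W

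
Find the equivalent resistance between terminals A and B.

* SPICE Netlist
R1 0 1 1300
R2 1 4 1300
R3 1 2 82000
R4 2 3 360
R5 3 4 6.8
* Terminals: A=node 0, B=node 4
Reduce the network between node 0 (A) and node 4 (B) by series/parallel combination:
  Rs1 = R3 + R4 (series, joined only at node 2) = 82000 + 360 = 82360 Ω
  Rs2 = R5 + Rs1 (series, joined only at node 3) = 6.8 + 82360 = 82370 Ω
  Rp1 = R2 ‖ Rs2 (parallel, both between nodes 1 and 4) = 1/(1/1300 + 1/82370) = 1280 Ω
  Rs3 = R1 + Rp1 (series, joined only at node 1) = 1300 + 1280 = 2580 Ω
R_eq = 2.58 kΩ

Final answer: 2.58 kΩ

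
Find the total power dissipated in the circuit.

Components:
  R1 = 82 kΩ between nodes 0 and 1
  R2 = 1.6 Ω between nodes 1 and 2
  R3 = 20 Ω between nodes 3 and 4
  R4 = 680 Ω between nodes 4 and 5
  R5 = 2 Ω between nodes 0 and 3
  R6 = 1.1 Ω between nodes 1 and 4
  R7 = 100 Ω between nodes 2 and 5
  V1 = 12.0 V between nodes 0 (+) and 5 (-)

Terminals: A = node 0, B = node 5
Nodal analysis, taking node 5 as the 0 V reference.
Source V1 fixes V_0 = 12 V.
KCL at each unknown node (sum of currents leaving = 0; resistances in Ω):
  Node 1: (V_1 - 12)/82000 + (V_1 - V_2)/1.6 + (V_1 - V_4)/1.1 = 0
  Node 2: (V_2 - V_1)/1.6 + (V_2 - 0)/100 = 0
  Node 3: (V_3 - V_4)/20 + (V_3 - 12)/2 = 0
  Node 4: (V_4 - V_3)/20 + (V_4 - 0)/680 + (V_4 - V_1)/1.1 = 0
Collecting terms (coefficients in siemens):
  1.534·V_1 - 0.625·V_2 - 0.9091·V_4 = 0.0001463
  0.635·V_2 - 0.625·V_1 = 0
  0.55·V_3 - 0.05·V_4 = 6
  0.9606·V_4 - 0.9091·V_1 - 0.05·V_3 = 0
Solving these 4 simultaneous equations (Gaussian elimination) gives:
  V_1 = 9.524 V, V_2 = 9.374 V, V_3 = 11.78 V, V_4 = 9.627 V
Power in each resistor, P = (ΔV)²/R:
  P_R1 = (12 - 9.524)²/82000 = 0.00007477 W
  P_R2 = (9.524 - 9.374)²/1.6 = 0.01406 W
  P_R3 = (11.78 - 9.627)²/20 = 0.2327 W
  P_R4 = (9.627 - 0)²/680 = 0.1363 W
  P_R5 = (12 - 11.78)²/2 = 0.02327 W
  P_R6 = (9.524 - 9.627)²/1.1 = 0.009659 W
  P_R7 = (9.374 - 0)²/100 = 0.8787 W
P_total = P_R1 + P_R2 + P_R3 + P_R4 + P_R5 + P_R6 + P_R7 = 1.295 W

Final answer: 1.295 W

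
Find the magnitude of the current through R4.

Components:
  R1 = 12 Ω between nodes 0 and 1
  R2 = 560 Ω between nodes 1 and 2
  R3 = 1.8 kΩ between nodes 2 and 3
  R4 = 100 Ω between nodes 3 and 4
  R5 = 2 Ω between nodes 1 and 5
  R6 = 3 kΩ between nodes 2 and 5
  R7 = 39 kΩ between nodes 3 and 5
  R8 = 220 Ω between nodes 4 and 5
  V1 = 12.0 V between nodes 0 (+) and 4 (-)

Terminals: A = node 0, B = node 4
Nodal analysis, taking node 4 as the 0 V reference.
Source V1 fixes V_0 = 12 V.
KCL at each unknown node (sum of currents leaving = 0; resistances in Ω):
  Node 1: (V_1 - 12)/12 + (V_1 - V_2)/560 + (V_1 - V_5)/2 = 0
  Node 2: (V_2 - V_1)/560 + (V_2 - V_3)/1800 + (V_2 - V_5)/3000 = 0
  Node 3: (V_3 - V_2)/1800 + (V_3 - 0)/100 + (V_3 - V_5)/39000 = 0
  Node 5: (V_5 - V_1)/2 + (V_5 - V_2)/3000 + (V_5 - V_3)/39000 + (V_5 - 0)/220 = 0
Collecting terms (coefficients in siemens):
  0.5851·V_1 - 0.001786·V_2 - 0.5·V_5 = 1
  0.002675·V_2 - 0.001786·V_1 - 0.0005556·V_3 - 0.0003333·V_5 = 0
  0.01058·V_3 - 0.0005556·V_2 - 0.00002564·V_5 = 0
  0.5049·V_5 - 0.5·V_1 - 0.0003333·V_2 - 0.00002564·V_3 = 0
Solving these 4 simultaneous equations (Gaussian elimination) gives:
  V_1 = 11.33 V, V_2 = 9.066 V, V_3 = 0.5032 V, V_5 = 11.22 V
I_R4 = (V_3 - V_4)/R4 = (0.5032 - 0)/100 = 0.005032 A
|I_R4| = 0.005032 A

Final answer: |I_R4| = 0.005032 A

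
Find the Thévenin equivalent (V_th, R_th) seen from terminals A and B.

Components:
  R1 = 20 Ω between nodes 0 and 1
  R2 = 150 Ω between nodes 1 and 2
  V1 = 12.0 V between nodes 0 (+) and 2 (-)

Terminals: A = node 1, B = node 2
Step 1 — V_th is the open-circuit voltage V_A - V_B (nothing connected across the terminals).
Nodal analysis, taking node 2 as the 0 V reference.
Source V1 fixes V_0 = 12 V.
KCL at each unknown node (sum of currents leaving = 0; resistances in Ω):
  Node 1: (V_1 - 12)/20 + (V_1 - 0)/150 = 0
Collecting terms: 0.05667 × V_1 = 0.6  =>  V_1 = 10.59 V
V_th = V_1 - V_2 = 10.59 - 0 = 10.59 V
Step 2 — R_th: zero the source — replace V1 by a short circuit (node 2 merges into node 0) — and find the resistance seen between A (node 1) and B (node 0).
Reduce the network between node 1 (A) and node 0 (B) by series/parallel combination:
  Rp1 = R1 ‖ R2 (parallel, both between nodes 0 and 1) = 1/(1/20 + 1/150) = 17.65 Ω
R_th = 17.65 Ω

Final answer: V_th = 10.59 V, R_th = 17.65 Ω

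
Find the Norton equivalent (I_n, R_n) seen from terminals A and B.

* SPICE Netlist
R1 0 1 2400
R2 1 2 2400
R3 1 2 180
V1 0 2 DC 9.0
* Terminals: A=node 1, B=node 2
Find the Thévenin equivalent first; then I_n = V_th/R_th and R_n = R_th.
Step 1 — V_th is the open-circuit voltage V_A - V_B (nothing connected across the terminals).
Nodal analysis, taking node 2 as the 0 V reference.
Source V1 fixes V_0 = 9 V.
KCL at each unknown node (sum of currents leaving = 0; resistances in Ω):
  Node 1: (V_1 - 9)/2400 + (V_1 - 0)/2400 + (V_1 - 0)/180 = 0
Collecting terms: 0.006389 × V_1 = 0.00375  =>  V_1 = 0.587 V
V_th = V_1 - V_2 = 0.587 - 0 = 0.587 V
Step 2 — R_th: zero the source — replace V1 by a short circuit (node 2 merges into node 0) — and find the resistance seen between A (node 1) and B (node 0).
Reduce the network between node 1 (A) and node 0 (B) by series/parallel combination:
  Rp1 = R1 ‖ R2 ‖ R3 (parallel, all between nodes 0 and 1) = 1/(1/2400 + 1/2400 + 1/180) = 156.5 Ω
R_th = 156.5 Ω
I_n = V_th/R_th = 0.587/156.5 = 0.00375 A, and R_n = R_th = 156.5 Ω

Final answer: I_n = 0.00375 A, R_n = 156.5 Ω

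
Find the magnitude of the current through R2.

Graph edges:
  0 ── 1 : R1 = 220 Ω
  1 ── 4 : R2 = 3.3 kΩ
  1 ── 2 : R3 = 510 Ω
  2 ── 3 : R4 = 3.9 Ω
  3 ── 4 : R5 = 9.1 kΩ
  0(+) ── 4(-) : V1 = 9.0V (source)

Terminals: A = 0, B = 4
Nodal analysis, taking node 4 as the 0 V reference.
Source V1 fixes V_0 = 9 V.
KCL at each unknown node (sum of currents leaving = 0; resistances in Ω):
  Node 1: (V_1 - 9)/220 + (V_1 - 0)/3300 + (V_1 - V_2)/510 = 0
  Node 2: (V_2 - V_1)/510 + (V_2 - V_3)/3.9 = 0
  Node 3: (V_3 - V_2)/3.9 + (V_3 - 0)/9100 = 0
Collecting terms (coefficients in siemens):
  0.006809·V_1 - 0.001961·V_2 = 0.04091
  0.2584·V_2 - 0.001961·V_1 - 0.2564·V_3 = 0
  0.2565·V_3 - 0.2564·V_2 = 0
Solving these 3 simultaneous equations (Gaussian elimination) gives:
  V_1 = 8.26 V, V_2 = 7.822 V, V_3 = 7.819 V
I_R2 = (V_1 - V_4)/R2 = (8.26 - 0)/3300 = 0.002503 A
|I_R2| = 0.002503 A

Final answer: |I_R2| = 0.002503 A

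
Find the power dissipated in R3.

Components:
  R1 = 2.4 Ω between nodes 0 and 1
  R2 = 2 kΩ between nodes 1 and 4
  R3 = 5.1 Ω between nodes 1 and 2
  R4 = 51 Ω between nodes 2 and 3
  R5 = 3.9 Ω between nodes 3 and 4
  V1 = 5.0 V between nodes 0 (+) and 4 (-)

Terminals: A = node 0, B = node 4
Nodal analysis, taking node 4 as the 0 V reference.
Source V1 fixes V_0 = 5 V.
KCL at each unknown node (sum of currents leaving = 0; resistances in Ω):
  Node 1: (V_1 - 5)/2.4 + (V_1 - 0)/2000 + (V_1 - V_2)/5.1 = 0
  Node 2: (V_2 - V_1)/5.1 + (V_2 - V_3)/51 = 0
  Node 3: (V_3 - V_2)/51 + (V_3 - 0)/3.9 = 0
Collecting terms (coefficients in siemens):
  0.6132·V_1 - 0.1961·V_2 = 2.083
  0.2157·V_2 - 0.1961·V_1 - 0.01961·V_3 = 0
  0.276·V_3 - 0.01961·V_2 = 0
Solving these 3 simultaneous equations (Gaussian elimination) gives:
  V_1 = 4.802 V, V_2 = 4.394 V, V_3 = 0.3121 V
I_R3 = (V_1 - V_2)/R3 = (4.802 - 4.394)/5.1 = 0.08004 A
P_R3 = I_R3² × R3 = (0.08004)² × 5.1 = 0.03267 W

Final answer: 0.03267 W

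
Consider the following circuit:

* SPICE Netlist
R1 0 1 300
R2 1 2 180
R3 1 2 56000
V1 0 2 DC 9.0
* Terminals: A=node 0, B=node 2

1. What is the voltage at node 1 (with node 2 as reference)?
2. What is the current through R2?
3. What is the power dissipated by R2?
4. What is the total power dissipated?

Nodal analysis, taking node 2 as the 0 V reference.
Source V1 fixes V_0 = 9 V.
KCL at each unknown node (sum of currents leaving = 0; resistances in Ω):
  Node 1: (V_1 - 9)/300 + (V_1 - 0)/180 + (V_1 - 0)/56000 = 0
Collecting terms: 0.008907 × V_1 = 0.03  =>  V_1 = 3.368 V
Part 1:
  Read off the nodal solution: V_1 = 3.368 V
Part 2:
  I_R2 = (V_1 - V_2)/R2 = (3.368 - 0)/180 = 0.01871 A
  Magnitude: I_R2 = 0.01871 A
Part 3:
  I_R2 = (V_1 - V_2)/R2 = (3.368 - 0)/180 = 0.01871 A
  P_R2 = I_R2² × R2 = (0.01871)² × 180 = 0.06303 W
Part 4:
  Power in each resistor, P = (ΔV)²/R:
    P_R1 = (9 - 3.368)²/300 = 0.1057 W
    P_R2 = (3.368 - 0)²/180 = 0.06303 W
    P_R3 = (3.368 - 0)²/56000 = 0.0002026 W
  P_total = P_R1 + P_R2 + P_R3 = 0.169 W

Final answers:
1. V_1 = 3.368 V
2. I_R2 = 0.01871 A
3. P_R2 = 0.06303 W
4. P_total = 0.169 W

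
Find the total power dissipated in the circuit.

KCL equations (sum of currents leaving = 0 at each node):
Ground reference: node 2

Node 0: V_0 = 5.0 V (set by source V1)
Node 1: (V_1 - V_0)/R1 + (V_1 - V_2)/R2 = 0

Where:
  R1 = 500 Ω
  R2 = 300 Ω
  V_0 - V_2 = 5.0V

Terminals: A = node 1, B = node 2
Nodal analysis, taking node 2 as the 0 V reference.
Source V1 fixes V_0 = 5 V.
KCL at each unknown node (sum of currents leaving = 0; resistances in Ω):
  Node 1: (V_1 - 5)/500 + (V_1 - 0)/300 = 0
Collecting terms: 0.005333 × V_1 = 0.01  =>  V_1 = 1.875 V
Power in each resistor, P = (ΔV)²/R:
  P_R1 = (5 - 1.875)²/500 = 0.01953 W
  P_R2 = (1.875 - 0)²/300 = 0.01172 W
P_total = P_R1 + P_R2 = 0.03125 W

Final answer: 0.03125 W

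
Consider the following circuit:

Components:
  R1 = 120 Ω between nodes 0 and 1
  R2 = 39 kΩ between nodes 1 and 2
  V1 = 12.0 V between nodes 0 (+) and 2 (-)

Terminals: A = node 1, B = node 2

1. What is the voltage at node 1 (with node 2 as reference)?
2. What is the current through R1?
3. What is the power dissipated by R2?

Nodal analysis, taking node 2 as the 0 V reference.
Source V1 fixes V_0 = 12 V.
KCL at each unknown node (sum of currents leaving = 0; resistances in Ω):
  Node 1: (V_1 - 12)/120 + (V_1 - 0)/39000 = 0
Collecting terms: 0.008359 × V_1 = 0.1  =>  V_1 = 11.96 V
Part 1:
  Read off the nodal solution: V_1 = 11.96 V
Part 2:
  I_R1 = (V_0 - V_1)/R1 = (12 - 11.96)/120 = 0.0003067 A
  Magnitude: I_R1 = 0.0003067 A
Part 3:
  I_R2 = (V_1 - V_2)/R2 = (11.96 - 0)/39000 = 0.0003067 A
  P_R2 = I_R2² × R2 = (0.0003067)² × 39000 = 0.00367 W

Final answers:
1. V_1 = 11.96 V
2. I_R1 = 0.0003067 A
3. P_R2 = 0.00367 W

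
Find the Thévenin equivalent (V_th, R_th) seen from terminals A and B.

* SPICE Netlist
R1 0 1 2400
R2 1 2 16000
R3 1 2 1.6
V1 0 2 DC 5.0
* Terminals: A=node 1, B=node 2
Step 1 — V_th is the open-circuit voltage V_A - V_B (nothing connected across the terminals).
Nodal analysis, taking node 2 as the 0 V reference.
Source V1 fixes V_0 = 5 V.
KCL at each unknown node (sum of currents leaving = 0; resistances in Ω):
  Node 1: (V_1 - 5)/2400 + (V_1 - 0)/16000 + (V_1 - 0)/1.6 = 0
Collecting terms: 0.6255 × V_1 = 0.002083  =>  V_1 = 0.003331 V
V_th = V_1 - V_2 = 0.003331 - 0 = 0.003331 V
Step 2 — R_th: zero the source — replace V1 by a short circuit (node 2 merges into node 0) — and find the resistance seen between A (node 1) and B (node 0).
Reduce the network between node 1 (A) and node 0 (B) by series/parallel combination:
  Rp1 = R1 ‖ R2 ‖ R3 (parallel, all between nodes 0 and 1) = 1/(1/2400 + 1/16000 + 1/1.6) = 1.599 Ω
R_th = 1.599 Ω

Final answer: V_th = 0.003331 V, R_th = 1.599 Ω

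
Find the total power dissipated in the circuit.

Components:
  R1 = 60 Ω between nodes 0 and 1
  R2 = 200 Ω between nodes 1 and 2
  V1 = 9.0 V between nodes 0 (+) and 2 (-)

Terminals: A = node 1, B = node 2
Nodal analysis, taking node 2 as the 0 V reference.
Source V1 fixes V_0 = 9 V.
KCL at each unknown node (sum of currents leaving = 0; resistances in Ω):
  Node 1: (V_1 - 9)/60 + (V_1 - 0)/200 = 0
Collecting terms: 0.02167 × V_1 = 0.15  =>  V_1 = 6.923 V
Power in each resistor, P = (ΔV)²/R:
  P_R1 = (9 - 6.923)²/60 = 0.07189 W
  P_R2 = (6.923 - 0)²/200 = 0.2396 W
P_total = P_R1 + P_R2 = 0.3115 W

Final answer: 0.3115 W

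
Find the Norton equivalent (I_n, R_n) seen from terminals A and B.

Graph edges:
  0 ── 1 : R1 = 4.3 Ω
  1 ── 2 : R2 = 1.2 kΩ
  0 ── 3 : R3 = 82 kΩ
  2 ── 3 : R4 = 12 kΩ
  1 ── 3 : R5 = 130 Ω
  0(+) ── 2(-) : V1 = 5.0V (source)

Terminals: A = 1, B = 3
Find the Thévenin equivalent first; then I_n = V_th/R_th and R_n = R_th.
Step 1 — V_th is the open-circuit voltage V_A - V_B (nothing connected across the terminals).
Nodal analysis, taking node 2 as the 0 V reference.
Source V1 fixes V_0 = 5 V.
KCL at each unknown node (sum of currents leaving = 0; resistances in Ω):
  Node 1: (V_1 - 5)/4.3 + (V_1 - 0)/1200 + (V_1 - V_3)/130 = 0
  Node 3: (V_3 - 5)/82000 + (V_3 - 0)/12000 + (V_3 - V_1)/130 = 0
Collecting terms (coefficients in siemens):
  0.2411·V_1 - 0.007692·V_3 = 1.163
  0.007788·V_3 - 0.007692·V_1 = 0.00006098
Determinant D = (0.2411)(0.007788) - (-0.007692)(-0.007692) = 0.001818
V_1 = [(1.163)(0.007788) - (-0.007692)(0.00006098)]/D = 4.98 V
V_3 = [(0.2411)(0.00006098) - (1.163)(-0.007692)]/D = 4.927 V
V_th = V_1 - V_3 = 4.98 - 4.927 = 0.05326 V
Step 2 — R_th: zero the source — replace V1 by a short circuit (node 2 merges into node 0) — and find the resistance seen between A (node 1) and B (node 3).
Reduce the network between node 1 (A) and node 3 (B) by series/parallel combination:
  Rp1 = R1 ‖ R2 (parallel, both between nodes 0 and 1) = 1/(1/4.3 + 1/1200) = 4.285 Ω
  Rp2 = R3 ‖ R4 (parallel, both between nodes 0 and 3) = 1/(1/82000 + 1/12000) = 10470 Ω
  Rs1 = Rp1 + Rp2 (series, joined only at node 0) = 4.285 + 10470 = 10470 Ω
  Rp3 = R5 ‖ Rs1 (parallel, both between nodes 1 and 3) = 1/(1/130 + 1/10470) = 128.4 Ω
R_th = 128.4 Ω
I_n = V_th/R_th = 0.05326/128.4 = 0.0004148 A, and R_n = R_th = 128.4 Ω

Final answer: I_n = 0.0004148 A, R_n = 128.4 Ω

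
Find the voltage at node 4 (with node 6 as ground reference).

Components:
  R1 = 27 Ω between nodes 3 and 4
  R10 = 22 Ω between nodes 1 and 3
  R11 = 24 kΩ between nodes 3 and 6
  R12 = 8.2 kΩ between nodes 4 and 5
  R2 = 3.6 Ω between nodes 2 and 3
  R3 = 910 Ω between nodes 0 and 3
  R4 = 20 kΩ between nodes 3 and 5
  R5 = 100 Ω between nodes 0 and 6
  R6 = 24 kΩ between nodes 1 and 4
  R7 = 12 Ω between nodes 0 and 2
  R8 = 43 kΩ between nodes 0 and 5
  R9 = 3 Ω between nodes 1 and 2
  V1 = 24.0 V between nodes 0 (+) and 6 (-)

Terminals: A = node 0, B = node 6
Nodal analysis, taking node 6 as the 0 V reference.
Source V1 fixes V_0 = 24 V.
KCL at each unknown node (sum of currents leaving = 0; resistances in Ω):
  Node 1: (V_1 - V_4)/24000 + (V_1 - V_2)/3 + (V_1 - V_3)/22 = 0
  Node 2: (V_2 - V_3)/3.6 + (V_2 - 24)/12 + (V_2 - V_1)/3 = 0
  Node 3: (V_3 - V_4)/27 + (V_3 - V_2)/3.6 + (V_3 - 24)/910 + (V_3 - V_5)/20000 + (V_3 - V_1)/22 + (V_3 - 0)/24000 = 0
  Node 4: (V_4 - V_3)/27 + (V_4 - V_1)/24000 + (V_4 - V_5)/8200 = 0
  Node 5: (V_5 - V_3)/20000 + (V_5 - 24)/43000 + (V_5 - V_4)/8200 = 0
Collecting terms (coefficients in siemens):
  0.3788·V_1 - 0.3333·V_2 - 0.04545·V_3 - 0.00004167·V_4 = 0
  0.6944·V_2 - 0.3333·V_1 - 0.2778·V_3 = 2
  0.3615·V_3 - 0.04545·V_1 - 0.2778·V_2 - 0.03704·V_4 - 0.00005·V_5 = 0.02637
  0.0372·V_4 - 0.00004167·V_1 - 0.03704·V_3 - 0.000122·V_5 = 0
  0.0001952·V_5 - 0.00005·V_3 - 0.000122·V_4 = 0.0005581
Solving these 5 simultaneous equations (Gaussian elimination) gives:
  V_1 = 23.99 V, V_2 = 23.99 V, V_3 = 23.99 V, V_4 = 23.99 V
  V_5 = 23.99 V
The requested potential is V_4 = 23.99 V.

Final answer: V_4 = 23.99 V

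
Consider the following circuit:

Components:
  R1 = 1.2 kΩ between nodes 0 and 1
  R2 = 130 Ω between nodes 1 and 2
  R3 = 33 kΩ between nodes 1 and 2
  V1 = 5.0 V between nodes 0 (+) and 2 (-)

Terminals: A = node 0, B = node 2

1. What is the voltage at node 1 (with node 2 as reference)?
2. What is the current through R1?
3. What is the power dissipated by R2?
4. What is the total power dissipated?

Nodal analysis, taking node 2 as the 0 V reference.
Source V1 fixes V_0 = 5 V.
KCL at each unknown node (sum of currents leaving = 0; resistances in Ω):
  Node 1: (V_1 - 5)/1200 + (V_1 - 0)/130 + (V_1 - 0)/33000 = 0
Collecting terms: 0.008556 × V_1 = 0.004167  =>  V_1 = 0.487 V
Part 1:
  Read off the nodal solution: V_1 = 0.487 V
Part 2:
  I_R1 = (V_0 - V_1)/R1 = (5 - 0.487)/1200 = 0.003761 A
  Magnitude: I_R1 = 0.003761 A
Part 3:
  I_R2 = (V_1 - V_2)/R2 = (0.487 - 0)/130 = 0.003746 A
  P_R2 = I_R2² × R2 = (0.003746)² × 130 = 0.001824 W
Part 4:
  Power in each resistor, P = (ΔV)²/R:
    P_R1 = (5 - 0.487)²/1200 = 0.01697 W
    P_R2 = (0.487 - 0)²/130 = 0.001824 W
    P_R3 = (0.487 - 0)²/33000 = 0.000007187 W
  P_total = P_R1 + P_R2 + P_R3 = 0.0188 W

Final answers:
1. V_1 = 0.487 V
2. I_R1 = 0.003761 A
3. P_R2 = 0.001824 W
4. P_total = 0.0188 W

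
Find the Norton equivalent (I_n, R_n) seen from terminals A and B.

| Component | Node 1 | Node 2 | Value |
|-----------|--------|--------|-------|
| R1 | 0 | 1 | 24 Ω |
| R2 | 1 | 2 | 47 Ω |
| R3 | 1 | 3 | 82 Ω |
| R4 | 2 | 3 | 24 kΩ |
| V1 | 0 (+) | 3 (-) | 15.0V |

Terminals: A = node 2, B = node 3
Find the Thévenin equivalent first; then I_n = V_th/R_th and R_n = R_th.
Step 1 — V_th is the open-circuit voltage V_A - V_B (nothing connected across the terminals).
Nodal analysis, taking node 3 as the 0 V reference.
Source V1 fixes V_0 = 15 V.
KCL at each unknown node (sum of currents leaving = 0; resistances in Ω):
  Node 1: (V_1 - 15)/24 + (V_1 - V_2)/47 + (V_1 - 0)/82 = 0
  Node 2: (V_2 - V_1)/47 + (V_2 - 0)/24000 = 0
Collecting terms (coefficients in siemens):
  0.07514·V_1 - 0.02128·V_2 = 0.625
  0.02132·V_2 - 0.02128·V_1 = 0
Determinant D = (0.07514)(0.02132) - (-0.02128)(-0.02128) = 0.001149
V_1 = [(0.625)(0.02132) - (-0.02128)(0)]/D = 11.59 V
V_2 = [(0.07514)(0) - (0.625)(-0.02128)]/D = 11.57 V
V_th = V_2 - V_3 = 11.57 - 0 = 11.57 V
Step 2 — R_th: zero the source — replace V1 by a short circuit (node 3 merges into node 0) — and find the resistance seen between A (node 2) and B (node 0).
Reduce the network between node 2 (A) and node 0 (B) by series/parallel combination:
  Rp1 = R1 ‖ R3 (parallel, both between nodes 0 and 1) = 1/(1/24 + 1/82) = 18.57 Ω
  Rs1 = R2 + Rp1 (series, joined only at node 1) = 47 + 18.57 = 65.57 Ω
  Rp2 = R4 ‖ Rs1 (parallel, both between nodes 0 and 2) = 1/(1/24000 + 1/65.57) = 65.39 Ω
R_th = 65.39 Ω
I_n = V_th/R_th = 11.57/65.39 = 0.177 A, and R_n = R_th = 65.39 Ω

Final answer: I_n = 0.177 A, R_n = 65.39 Ω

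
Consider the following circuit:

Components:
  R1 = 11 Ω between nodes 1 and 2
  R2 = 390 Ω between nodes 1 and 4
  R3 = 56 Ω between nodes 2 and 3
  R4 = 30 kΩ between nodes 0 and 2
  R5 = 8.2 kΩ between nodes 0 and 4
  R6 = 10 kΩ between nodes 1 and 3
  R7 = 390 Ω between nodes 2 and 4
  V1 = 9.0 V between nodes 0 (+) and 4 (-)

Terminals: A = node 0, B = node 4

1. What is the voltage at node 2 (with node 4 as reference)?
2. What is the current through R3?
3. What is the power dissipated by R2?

Nodal analysis, taking node 4 as the 0 V reference.
Source V1 fixes V_0 = 9 V.
KCL at each unknown node (sum of currents leaving = 0; resistances in Ω):
  Node 1: (V_1 - V_2)/11 + (V_1 - 0)/390 + (V_1 - V_3)/10000 = 0
  Node 2: (V_2 - V_1)/11 + (V_2 - V_3)/56 + (V_2 - 9)/30000 + (V_2 - 0)/390 = 0
  Node 3: (V_3 - V_2)/56 + (V_3 - V_1)/10000 = 0
Collecting terms (coefficients in siemens):
  0.09357·V_1 - 0.09091·V_2 - 0.0001·V_3 = 0
  0.1114·V_2 - 0.09091·V_1 - 0.01786·V_3 = 0.0003
  0.01796·V_3 - 0.0001·V_1 - 0.01786·V_2 = 0
Solving these 3 simultaneous equations (Gaussian elimination) gives:
  V_1 = 0.05731 V, V_2 = 0.05892 V, V_3 = 0.05892 V
Part 1:
  Read off the nodal solution: V_2 = 0.05892 V
Part 2:
  I_R3 = (V_2 - V_3)/R3 = (0.05892 - 0.05892)/56 = 0.0000001606 A
  Magnitude: I_R3 = 0.0000001606 A
Part 3:
  I_R2 = (V_1 - V_4)/R2 = (0.05731 - 0)/390 = 0.0001469 A
  P_R2 = I_R2² × R2 = (0.0001469)² × 390 = 0.000008422 W

Final answers:
1. V_2 = 0.05892 V
2. I_R3 = 1.606e-07 A
3. P_R2 = 8.422e-06 W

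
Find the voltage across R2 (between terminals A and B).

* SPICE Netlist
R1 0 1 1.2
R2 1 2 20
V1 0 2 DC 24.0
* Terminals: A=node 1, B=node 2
R1 and R2 are in series across V1 (node 0 → node 1 → node 2), and the output A–B is taken across R2, so this is a voltage divider.
Series current: I = V1/(R1 + R2) = 24/(1.2 + 20) = 24/21.2 = 1.132 A
V_R2 = I × R2 = V1 × R2/(R1 + R2) = 24 × 20/21.2 = 22.64 V

Final answer: 22.64 V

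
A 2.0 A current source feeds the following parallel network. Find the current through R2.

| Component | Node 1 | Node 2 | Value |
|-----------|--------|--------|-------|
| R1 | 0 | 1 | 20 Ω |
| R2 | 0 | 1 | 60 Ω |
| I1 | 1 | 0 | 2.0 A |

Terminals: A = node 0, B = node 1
All resistors sit directly between nodes 0 and 1, so they are in parallel and share one voltage V; the full source current 2 A splits among them.
1/R_par = 1/20 + 1/60 = 0.06667 S  =>  R_par = 15 Ω
V = I × R_par = 2 × 15 = 30 V
I_R2 = V/R2 = 30/60 = 0.5 A

Final answer: 0.5 A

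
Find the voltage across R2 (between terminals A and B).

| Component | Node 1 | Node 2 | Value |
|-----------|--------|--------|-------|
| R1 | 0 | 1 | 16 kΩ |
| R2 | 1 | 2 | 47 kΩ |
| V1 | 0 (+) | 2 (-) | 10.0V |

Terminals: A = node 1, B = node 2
R1 and R2 are in series across V1 (node 0 → node 1 → node 2), and the output A–B is taken across R2, so this is a voltage divider.
Series current: I = V1/(R1 + R2) = 10/(16000 + 47000) = 10/63000 = 0.0001587 A
V_R2 = I × R2 = V1 × R2/(R1 + R2) = 10 × 47000/63000 = 7.46 V

Final answer: 7.46 V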